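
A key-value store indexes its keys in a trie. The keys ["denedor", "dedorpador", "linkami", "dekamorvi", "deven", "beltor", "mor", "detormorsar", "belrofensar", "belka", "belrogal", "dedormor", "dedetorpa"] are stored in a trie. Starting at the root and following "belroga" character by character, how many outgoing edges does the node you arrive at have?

The children of the "belroga" node are the distinct next characters among strings starting with "belroga".
Characters that immediately follow "belroga" among the stored strings: {l}.
That node has 1 child edge.

1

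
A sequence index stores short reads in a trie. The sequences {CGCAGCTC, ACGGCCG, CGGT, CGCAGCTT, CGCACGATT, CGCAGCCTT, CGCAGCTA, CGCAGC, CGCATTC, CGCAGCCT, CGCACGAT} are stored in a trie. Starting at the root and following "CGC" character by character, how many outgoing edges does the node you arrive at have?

1

Walk "CGC" from the root, arriving at one node.
Distinct next characters after "CGC": A.
That node has 1 child edge.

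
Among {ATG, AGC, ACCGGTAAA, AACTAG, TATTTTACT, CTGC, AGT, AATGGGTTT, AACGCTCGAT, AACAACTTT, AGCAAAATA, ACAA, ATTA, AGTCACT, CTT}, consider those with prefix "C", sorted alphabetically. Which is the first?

Words with prefix "C", in lexicographic order: "CTGC", "CTT"
Position 1: CTGC

CTGC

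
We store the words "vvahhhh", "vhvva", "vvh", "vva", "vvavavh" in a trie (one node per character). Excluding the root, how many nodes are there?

16

Trace insertions, counting only characters that open a new branch:
  "vvahhhh" → 7 new (v, v, a, h, h, h, h)
  "vhvva" → prefix "v" already present; 4 new (h, v, v, a)
  "vvh" → prefix "vv" already present; 1 new (h)
  "vva" → prefix "vva" already present; 0 new (none)
  "vvavavh" → prefix "vva" already present; 4 new (v, a, v, h)
Total nodes = 7 + 4 + 1 + 0 + 4 = 16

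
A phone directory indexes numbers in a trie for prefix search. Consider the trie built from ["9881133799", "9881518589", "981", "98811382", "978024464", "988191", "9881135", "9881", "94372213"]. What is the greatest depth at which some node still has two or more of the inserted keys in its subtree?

6

Equivalently: take the maximum, over all pairs, of their longest common prefix length.
"9881133799" and "9881135" agree on "988113" (6 characters) before diverging; nothing deeper is shared.
Longest shared-prefix length: 6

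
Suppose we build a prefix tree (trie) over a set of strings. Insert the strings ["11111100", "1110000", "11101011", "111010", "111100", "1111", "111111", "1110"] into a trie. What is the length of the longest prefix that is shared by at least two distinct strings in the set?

6

The deepest shared node is where two words last agree before diverging.
e.g. "111010" and "11101011" share the prefix "111010" of length 6; no pair shares a longer one.
Longest shared-prefix length: 6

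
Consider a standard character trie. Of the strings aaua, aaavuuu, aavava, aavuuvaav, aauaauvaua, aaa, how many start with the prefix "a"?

Walk to "a"; the words in its subtree are exactly those with that prefix.
Matches: "aaa", "aaavuuu", "aaua", "aauaauvaua", "aavava", "aavuuvaav"
Count: 6

6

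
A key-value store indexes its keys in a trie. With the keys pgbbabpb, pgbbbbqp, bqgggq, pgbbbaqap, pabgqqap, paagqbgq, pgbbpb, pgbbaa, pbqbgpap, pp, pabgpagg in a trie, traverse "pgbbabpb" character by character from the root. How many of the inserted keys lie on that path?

1

Check each prefix of "pgbbabpb" against the stored set — each match is an end-marker on the path.
Prefixes of the query that are stored words: "pgbbabpb"
Count: 1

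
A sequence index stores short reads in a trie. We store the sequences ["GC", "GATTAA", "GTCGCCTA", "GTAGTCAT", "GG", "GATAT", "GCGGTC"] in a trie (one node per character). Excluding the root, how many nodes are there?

Count nodes per top-level branch (shared prefixes stored once):
  'G'-branch (GATAT, GATTAA, GC, GCGGTC, GG, GTAGTCAT, GTCGCCTA): 27 nodes
Sum: 27

27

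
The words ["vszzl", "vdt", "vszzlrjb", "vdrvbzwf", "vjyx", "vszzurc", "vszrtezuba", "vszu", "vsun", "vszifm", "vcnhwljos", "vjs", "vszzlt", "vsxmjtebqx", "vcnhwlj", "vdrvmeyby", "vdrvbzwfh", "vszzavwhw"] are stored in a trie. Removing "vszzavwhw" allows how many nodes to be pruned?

Walk "vszzavwhw" from the leaf back toward the root, removing each node that no remaining word uses.
The suffix "avwhw" (5 nodes) is used only by "vszzavwhw"; the node for "vszz" still has the child "l", so pruning stops there.
Nodes removed: 5

5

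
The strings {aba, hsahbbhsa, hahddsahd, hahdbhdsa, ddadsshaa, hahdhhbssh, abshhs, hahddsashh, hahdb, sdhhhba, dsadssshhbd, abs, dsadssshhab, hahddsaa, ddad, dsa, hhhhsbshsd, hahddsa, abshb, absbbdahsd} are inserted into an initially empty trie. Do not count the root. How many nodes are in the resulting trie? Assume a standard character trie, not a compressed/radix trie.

84

Count nodes per top-level branch (shared prefixes stored once):
  'a'-branch (aba, abs, absbbdahsd, abshb, abshhs): 15 nodes
  'd'-branch (ddad, ddadsshaa, dsa, dsadssshhab, dsadssshhbd): 21 nodes
  'h'-branch (hahdb, hahdbhdsa, hahddsa, hahddsaa, hahddsahd, hahddsashh, hahdhhbssh, hhhhsbshsd, hsahbbhsa): 41 nodes
  's'-branch (sdhhhba): 7 nodes
Sum: 84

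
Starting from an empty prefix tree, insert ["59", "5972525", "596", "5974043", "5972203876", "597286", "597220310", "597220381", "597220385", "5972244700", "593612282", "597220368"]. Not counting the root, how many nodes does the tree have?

38

Trie structure (* marks end of a word):
(root)
└─ 5
   └─ 9 *
      ├─ 3
      │  └─ 6
      │     └─ 1
      │        └─ 2
      │           └─ 2
      │              └─ 8
      │                 └─ 2 *
      ├─ 6 *
      └─ 7
         ├─ 2
         │  ├─ 2
         │  │  ├─ 0
         │  │  │  └─ 3
         │  │  │     ├─ 1
         │  │  │     │  └─ 0 *
         │  │  │     ├─ 6
         │  │  │     │  └─ 8 *
         │  │  │     └─ 8
         │  │  │        ├─ 1 *
         │  │  │        ├─ 5 *
         │  │  │        └─ 7
         │  │  │           └─ 6 *
         │  │  └─ 4
         │  │     └─ 4
         │  │        └─ 7
         │  │           └─ 0
         │  │              └─ 0 *
         │  ├─ 5
         │  │  └─ 2
         │  │     └─ 5 *
         │  └─ 8
         │     └─ 6 *
         └─ 4
            └─ 0
               └─ 4
                  └─ 3 *
Counting every labelled node above: 38.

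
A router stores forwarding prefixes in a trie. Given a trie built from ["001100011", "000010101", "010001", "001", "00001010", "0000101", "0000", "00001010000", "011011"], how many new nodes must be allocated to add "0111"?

1

"011" is already a path in the trie; the remaining "1" must be added.
So 4 − 3 = 1 new nodes.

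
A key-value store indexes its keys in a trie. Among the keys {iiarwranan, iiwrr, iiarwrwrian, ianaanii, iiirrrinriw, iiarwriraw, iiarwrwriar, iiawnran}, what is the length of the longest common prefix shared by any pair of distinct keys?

The deepest shared node is where two words last agree before diverging.
e.g. "iiarwrwrian" and "iiarwrwriar" share the prefix "iiarwrwria" of length 10; no pair shares a longer one.
Longest shared-prefix length: 10

10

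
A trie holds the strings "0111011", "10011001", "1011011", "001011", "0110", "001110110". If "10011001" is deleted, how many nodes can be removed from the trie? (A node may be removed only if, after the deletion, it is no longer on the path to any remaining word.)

6

A node on "10011001"'s path can go only if nothing else ends at it or branches off below it.
The suffix "011001" (6 nodes) is used only by "10011001"; the node for "10" still has the child "1", so pruning stops there.
Nodes removed: 6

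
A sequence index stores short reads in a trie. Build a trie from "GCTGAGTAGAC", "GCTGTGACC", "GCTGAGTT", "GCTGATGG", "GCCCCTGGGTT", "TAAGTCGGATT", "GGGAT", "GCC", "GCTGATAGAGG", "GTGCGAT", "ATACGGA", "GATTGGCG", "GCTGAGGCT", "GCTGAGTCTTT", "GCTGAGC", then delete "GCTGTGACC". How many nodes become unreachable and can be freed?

5

After clearing the end-marker at "GCTGTGACC", prune upward until reaching a node still needed by another word.
The suffix "TGACC" (5 nodes) is used only by "GCTGTGACC"; the node for "GCTG" still has the child "A", so pruning stops there.
Nodes removed: 5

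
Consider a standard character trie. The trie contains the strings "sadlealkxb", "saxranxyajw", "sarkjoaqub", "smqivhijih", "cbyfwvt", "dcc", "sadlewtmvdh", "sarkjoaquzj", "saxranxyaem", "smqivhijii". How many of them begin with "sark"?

Walk to "sark"; the words in its subtree are exactly those with that prefix.
Words under "sark": sarkjoaqub, sarkjoaquzj
Count: 2

2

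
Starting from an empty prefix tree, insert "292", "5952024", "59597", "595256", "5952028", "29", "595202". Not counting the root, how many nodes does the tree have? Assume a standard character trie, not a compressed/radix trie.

Trie structure (* marks end of a word):
(root)
├─ 2
│  └─ 9 *
│     └─ 2 *
└─ 5
   └─ 9
      └─ 5
         ├─ 2
         │  ├─ 0
         │  │  └─ 2 *
         │  │     ├─ 4 *
         │  │     └─ 8 *
         │  └─ 5
         │     └─ 6 *
         └─ 9
            └─ 7 *
Counting every labelled node above: 15.

15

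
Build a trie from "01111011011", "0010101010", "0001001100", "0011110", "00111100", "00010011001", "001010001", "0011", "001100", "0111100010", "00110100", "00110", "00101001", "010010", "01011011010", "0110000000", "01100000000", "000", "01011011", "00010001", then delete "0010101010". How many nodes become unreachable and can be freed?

4

Walk "0010101010" from the leaf back toward the root, removing each node that no remaining word uses.
The suffix "1010" (4 nodes) is used only by "0010101010"; the node for "001010" still has the child "0", so pruning stops there.
Nodes removed: 4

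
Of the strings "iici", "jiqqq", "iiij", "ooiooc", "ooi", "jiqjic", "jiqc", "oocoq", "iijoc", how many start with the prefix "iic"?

Filter for entries beginning with "iic":
Matches: "iici"
Count: 1

1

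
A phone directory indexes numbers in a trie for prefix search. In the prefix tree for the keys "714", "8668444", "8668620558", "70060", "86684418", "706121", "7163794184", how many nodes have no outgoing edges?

7

A leaf is a node with no children — equivalently, the end of a word that is not a proper prefix of any other stored word.
Those words: "70060", "706121", "714", "7163794184", "86684418", "8668444", "8668620558"
Leaf count: 7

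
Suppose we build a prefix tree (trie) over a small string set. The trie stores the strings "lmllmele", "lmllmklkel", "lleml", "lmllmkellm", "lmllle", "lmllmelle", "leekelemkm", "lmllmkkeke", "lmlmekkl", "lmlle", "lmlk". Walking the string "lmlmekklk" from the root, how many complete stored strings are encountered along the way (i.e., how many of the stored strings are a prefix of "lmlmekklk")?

Walk "lmlmekklk" from the root; an end-of-word marker is hit whenever a stored word is a prefix of "lmlmekklk".
Prefixes of the query that are stored words: "lmlmekkl"
Count: 1

1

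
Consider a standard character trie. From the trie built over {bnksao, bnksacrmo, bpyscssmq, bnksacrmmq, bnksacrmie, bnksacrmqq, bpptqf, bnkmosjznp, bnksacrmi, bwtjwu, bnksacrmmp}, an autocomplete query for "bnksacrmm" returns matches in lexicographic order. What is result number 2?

DFS of the "bnksacrmm" subtree visits, in order: "bnksacrmmp", "bnksacrmmq"
Position 2: bnksacrmmq

bnksacrmmq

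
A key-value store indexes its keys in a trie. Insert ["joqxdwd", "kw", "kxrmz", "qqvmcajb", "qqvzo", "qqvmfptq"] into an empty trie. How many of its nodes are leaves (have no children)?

6

Leaves are exactly the stored words that no other stored word extends.
Those words: "joqxdwd", "kw", "kxrmz", "qqvmcajb", "qqvmfptq", "qqvzo"
Leaf count: 6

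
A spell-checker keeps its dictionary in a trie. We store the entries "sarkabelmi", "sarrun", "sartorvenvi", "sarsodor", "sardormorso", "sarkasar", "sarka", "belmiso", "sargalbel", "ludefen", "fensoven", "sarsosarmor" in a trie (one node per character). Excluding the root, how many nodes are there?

Count nodes per top-level branch (shared prefixes stored once):
  'b'-branch (belmiso): 7 nodes
  'f'-branch (fensoven): 8 nodes
  'l'-branch (ludefen): 7 nodes
  's'-branch (sardormorso, sargalbel, sarka, sarkabelmi, sarkasar, sarrun, sarsodor, sarsosarmor, sartorvenvi): 49 nodes
Sum: 71

71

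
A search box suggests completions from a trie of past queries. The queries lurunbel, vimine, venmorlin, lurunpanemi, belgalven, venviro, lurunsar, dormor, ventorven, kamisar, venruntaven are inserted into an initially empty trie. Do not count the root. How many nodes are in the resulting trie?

71

Insert word by word; a character creates a node only if that edge doesn't already exist:
  "lurunbel" → 8 new (l, u, r, u, n, b, e, l)
  "vimine" → 6 new (v, i, m, i, n, e)
  "venmorlin" → prefix "v" already present; 8 new (e, n, m, o, r, l, i, n)
  "lurunpanemi" → prefix "lurun" already present; 6 new (p, a, n, e, m, i)
  "belgalven" → 9 new (b, e, l, g, a, l, v, e, n)
  "venviro" → prefix "ven" already present; 4 new (v, i, r, o)
  "lurunsar" → prefix "lurun" already present; 3 new (s, a, r)
  "dormor" → 6 new (d, o, r, m, o, r)
  "ventorven" → prefix "ven" already present; 6 new (t, o, r, v, e, n)
  "kamisar" → 7 new (k, a, m, i, s, a, r)
  "venruntaven" → prefix "ven" already present; 8 new (r, u, n, t, a, v, e, n)
Total nodes = 8 + 6 + 8 + 6 + 9 + 4 + 3 + 6 + 6 + 7 + 8 = 71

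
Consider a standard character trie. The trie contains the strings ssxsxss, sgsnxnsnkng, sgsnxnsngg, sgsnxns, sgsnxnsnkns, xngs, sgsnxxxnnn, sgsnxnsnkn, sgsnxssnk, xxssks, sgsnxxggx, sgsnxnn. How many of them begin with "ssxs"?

Filter for entries beginning with "ssxs":
Matches: "ssxsxss"
Count: 1

1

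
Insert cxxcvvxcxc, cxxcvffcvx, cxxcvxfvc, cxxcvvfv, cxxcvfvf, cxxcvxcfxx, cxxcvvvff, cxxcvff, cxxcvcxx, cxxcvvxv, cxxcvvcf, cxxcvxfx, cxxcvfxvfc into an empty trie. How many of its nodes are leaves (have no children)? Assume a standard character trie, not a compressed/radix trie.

12

A leaf is a node with no children — equivalently, the end of a word that is not a proper prefix of any other stored word.
Those words: "cxxcvcxx", "cxxcvffcvx", "cxxcvfvf", "cxxcvfxvfc", "cxxcvvcf", "cxxcvvfv", "cxxcvvvff", "cxxcvvxcxc", "cxxcvvxv", "cxxcvxcfxx", "cxxcvxfvc", "cxxcvxfx"
Leaf count: 12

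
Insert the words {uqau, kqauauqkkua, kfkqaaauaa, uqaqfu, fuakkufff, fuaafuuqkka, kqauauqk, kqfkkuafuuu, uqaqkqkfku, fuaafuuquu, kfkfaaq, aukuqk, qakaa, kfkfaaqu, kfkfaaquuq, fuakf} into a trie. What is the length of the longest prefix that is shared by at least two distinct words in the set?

Equivalently: take the maximum, over all pairs, of their longest common prefix length.
e.g. "fuaafuuqkka" and "fuaafuuquu" share the prefix "fuaafuuq" of length 8; no pair shares a longer one.
Longest shared-prefix length: 8

8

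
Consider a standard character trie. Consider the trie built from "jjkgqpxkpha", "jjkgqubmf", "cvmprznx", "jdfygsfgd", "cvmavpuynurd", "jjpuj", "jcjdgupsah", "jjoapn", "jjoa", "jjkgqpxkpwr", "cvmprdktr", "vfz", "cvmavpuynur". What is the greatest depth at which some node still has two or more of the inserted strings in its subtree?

11

Look for the deepest trie node that still has at least two words in its subtree.
e.g. "cvmavpuynur" and "cvmavpuynurd" share the prefix "cvmavpuynur" of length 11; no pair shares a longer one.
Longest shared-prefix length: 11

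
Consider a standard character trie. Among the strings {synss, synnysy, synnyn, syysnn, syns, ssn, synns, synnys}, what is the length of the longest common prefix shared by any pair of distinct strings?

6

The deepest shared node is where two words last agree before diverging.
e.g. "synnys" and "synnysy" share the prefix "synnys" of length 6; no pair shares a longer one.
Longest shared-prefix length: 6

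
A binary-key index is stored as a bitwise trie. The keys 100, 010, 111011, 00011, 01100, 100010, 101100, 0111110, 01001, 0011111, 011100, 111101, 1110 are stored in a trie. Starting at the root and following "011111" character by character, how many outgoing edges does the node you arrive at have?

1

The children of the "011111" node are the distinct next characters among strings starting with "011111".
Characters that immediately follow "011111" among the stored strings: {0}.
That node has 1 child edge.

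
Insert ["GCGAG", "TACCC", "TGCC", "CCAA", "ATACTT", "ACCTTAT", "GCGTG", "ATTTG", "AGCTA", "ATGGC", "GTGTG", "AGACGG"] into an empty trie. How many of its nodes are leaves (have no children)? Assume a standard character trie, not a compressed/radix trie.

Leaves are exactly the stored words that no other stored word extends.
Those words: "ACCTTAT", "AGACGG", "AGCTA", "ATACTT", "ATGGC", "ATTTG", "CCAA", "GCGAG", "GCGTG", "GTGTG", "TACCC", "TGCC"
Leaf count: 12

12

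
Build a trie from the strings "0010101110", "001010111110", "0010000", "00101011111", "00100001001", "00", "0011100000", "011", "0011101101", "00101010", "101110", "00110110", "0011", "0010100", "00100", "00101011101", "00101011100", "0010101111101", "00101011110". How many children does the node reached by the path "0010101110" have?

2

Walk "0010101110" from the root, arriving at one node.
Characters that immediately follow "0010101110" among the stored strings: {0, 1}.
That node has 2 child edges.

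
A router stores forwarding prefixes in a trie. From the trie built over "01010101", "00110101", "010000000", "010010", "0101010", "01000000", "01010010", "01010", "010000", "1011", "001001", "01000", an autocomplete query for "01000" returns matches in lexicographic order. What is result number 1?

01000

Words with prefix "01000", in lexicographic order: "01000", "010000", "01000000", "010000000"
Position 1: 01000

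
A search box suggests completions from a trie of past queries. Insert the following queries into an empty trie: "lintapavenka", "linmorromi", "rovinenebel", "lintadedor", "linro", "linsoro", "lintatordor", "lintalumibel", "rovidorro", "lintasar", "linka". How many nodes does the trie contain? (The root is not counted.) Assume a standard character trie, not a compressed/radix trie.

64

Insert word by word; a character creates a node only if that edge doesn't already exist:
  "lintapavenka" → 12 new (l, i, n, t, a, p, a, v, e, n, k, a)
  "linmorromi" → prefix "lin" already present; 7 new (m, o, r, r, o, m, i)
  "rovinenebel" → 11 new (r, o, v, i, n, e, n, e, b, e, l)
  "lintadedor" → prefix "linta" already present; 5 new (d, e, d, o, r)
  "linro" → prefix "lin" already present; 2 new (r, o)
  "linsoro" → prefix "lin" already present; 4 new (s, o, r, o)
  "lintatordor" → prefix "linta" already present; 6 new (t, o, r, d, o, r)
  "lintalumibel" → prefix "linta" already present; 7 new (l, u, m, i, b, e, l)
  "rovidorro" → prefix "rovi" already present; 5 new (d, o, r, r, o)
  "lintasar" → prefix "linta" already present; 3 new (s, a, r)
  "linka" → prefix "lin" already present; 2 new (k, a)
Total nodes = 12 + 7 + 11 + 5 + 2 + 4 + 6 + 7 + 5 + 3 + 2 = 64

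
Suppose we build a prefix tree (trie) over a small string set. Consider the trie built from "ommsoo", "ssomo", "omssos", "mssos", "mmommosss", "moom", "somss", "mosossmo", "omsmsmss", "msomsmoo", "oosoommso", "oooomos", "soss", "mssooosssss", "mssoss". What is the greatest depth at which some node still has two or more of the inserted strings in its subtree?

5

Equivalently: take the maximum, over all pairs, of their longest common prefix length.
e.g. "mssos" and "mssoss" share the prefix "mssos" of length 5; no pair shares a longer one.
Longest shared-prefix length: 5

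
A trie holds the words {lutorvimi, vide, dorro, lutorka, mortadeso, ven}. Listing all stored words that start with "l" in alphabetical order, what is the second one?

Words with prefix "l", in lexicographic order: "lutorka", "lutorvimi"
The 2nd is lutorvimi.

lutorvimi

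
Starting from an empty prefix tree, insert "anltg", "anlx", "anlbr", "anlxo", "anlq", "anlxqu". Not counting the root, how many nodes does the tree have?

Count nodes per top-level branch (shared prefixes stored once):
  'a'-branch (anlbr, anlq, anltg, anlx, anlxo, anlxqu): 12 nodes
Sum: 12

12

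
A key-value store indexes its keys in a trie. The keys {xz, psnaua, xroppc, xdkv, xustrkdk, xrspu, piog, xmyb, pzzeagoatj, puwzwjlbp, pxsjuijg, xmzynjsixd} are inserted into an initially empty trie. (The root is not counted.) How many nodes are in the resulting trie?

Trace insertions, counting only characters that open a new branch:
  "xz" → 2 new (x, z)
  "psnaua" → 6 new (p, s, n, a, u, a)
  "xroppc" → prefix "x" already present; 5 new (r, o, p, p, c)
  "xdkv" → prefix "x" already present; 3 new (d, k, v)
  "xustrkdk" → prefix "x" already present; 7 new (u, s, t, r, k, d, k)
  "xrspu" → prefix "xr" already present; 3 new (s, p, u)
  "piog" → prefix "p" already present; 3 new (i, o, g)
  "xmyb" → prefix "x" already present; 3 new (m, y, b)
  "pzzeagoatj" → prefix "p" already present; 9 new (z, z, e, a, g, o, a, t, j)
  "puwzwjlbp" → prefix "p" already present; 8 new (u, w, z, w, j, l, b, p)
  "pxsjuijg" → prefix "p" already present; 7 new (x, s, j, u, i, j, g)
  "xmzynjsixd" → prefix "xm" already present; 8 new (z, y, n, j, s, i, x, d)
Total nodes = 2 + 6 + 5 + 3 + 7 + 3 + 3 + 3 + 9 + 8 + 7 + 8 = 64

64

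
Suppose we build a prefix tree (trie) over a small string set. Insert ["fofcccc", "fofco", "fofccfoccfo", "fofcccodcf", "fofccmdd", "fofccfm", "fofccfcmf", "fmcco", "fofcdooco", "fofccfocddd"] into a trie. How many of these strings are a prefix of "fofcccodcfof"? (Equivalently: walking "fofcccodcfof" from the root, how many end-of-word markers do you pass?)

1

Check each prefix of "fofcccodcfof" against the stored set — each match is an end-marker on the path.
Prefixes of the query that are stored words: "fofcccodcf"
Count: 1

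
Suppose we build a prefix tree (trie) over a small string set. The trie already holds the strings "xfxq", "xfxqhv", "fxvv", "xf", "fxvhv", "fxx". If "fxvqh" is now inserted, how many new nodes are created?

Walking "fxvqh" from the root, the first 3 characters ("fxv") follow existing edges; "q" is the first miss.
Each of the 2 remaining characters creates one node.

2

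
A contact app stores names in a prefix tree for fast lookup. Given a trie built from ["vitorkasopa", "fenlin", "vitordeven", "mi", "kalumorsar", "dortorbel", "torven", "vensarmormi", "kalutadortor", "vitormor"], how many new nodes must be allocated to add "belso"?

No existing word starts with "b", so every character of "belso" needs a new node.
5 − 0 = 5 new nodes.

5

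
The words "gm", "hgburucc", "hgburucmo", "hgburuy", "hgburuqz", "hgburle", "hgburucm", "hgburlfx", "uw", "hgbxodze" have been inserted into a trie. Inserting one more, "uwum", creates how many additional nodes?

2

"uw" is already a path in the trie; the remaining "um" must be added.
New nodes needed: |"uwum"| − 2 = 4 − 2 = 2.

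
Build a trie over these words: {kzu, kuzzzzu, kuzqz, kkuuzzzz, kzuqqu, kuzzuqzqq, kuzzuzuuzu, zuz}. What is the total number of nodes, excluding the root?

34

Trie structure (* marks end of a word):
(root)
├─ k
│  ├─ k
│  │  └─ u
│  │     └─ u
│  │        └─ z
│  │           └─ z
│  │              └─ z
│  │                 └─ z *
│  ├─ u
│  │  └─ z
│  │     ├─ q
│  │     │  └─ z *
│  │     └─ z
│  │        ├─ u
│  │        │  ├─ q
│  │        │  │  └─ z
│  │        │  │     └─ q
│  │        │  │        └─ q *
│  │        │  └─ z
│  │        │     └─ u
│  │        │        └─ u
│  │        │           └─ z
│  │        │              └─ u *
│  │        └─ z
│  │           └─ z
│  │              └─ u *
│  └─ z
│     └─ u *
│        └─ q
│           └─ q
│              └─ u *
└─ z
   └─ u
      └─ z *
Counting every labelled node above: 34.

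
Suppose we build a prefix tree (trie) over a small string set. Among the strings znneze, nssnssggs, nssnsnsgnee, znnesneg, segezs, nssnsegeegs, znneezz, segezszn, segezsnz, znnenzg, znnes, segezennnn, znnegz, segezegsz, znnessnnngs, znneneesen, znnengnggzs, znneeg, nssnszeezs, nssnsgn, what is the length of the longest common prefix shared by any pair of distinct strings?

6

The deepest shared node is where two words last agree before diverging.
e.g. "segezegsz" and "segezennnn" share the prefix "segeze" of length 6; no pair shares a longer one.
Longest shared-prefix length: 6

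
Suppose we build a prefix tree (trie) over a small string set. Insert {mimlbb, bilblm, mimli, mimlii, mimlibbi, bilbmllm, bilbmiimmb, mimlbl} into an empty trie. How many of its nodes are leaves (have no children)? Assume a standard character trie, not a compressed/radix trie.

A leaf is a node with no children — equivalently, the end of a word that is not a proper prefix of any other stored word.
Those words: "bilblm", "bilbmiimmb", "bilbmllm", "mimlbb", "mimlbl", "mimlibbi", "mimlii"
Leaf count: 7

7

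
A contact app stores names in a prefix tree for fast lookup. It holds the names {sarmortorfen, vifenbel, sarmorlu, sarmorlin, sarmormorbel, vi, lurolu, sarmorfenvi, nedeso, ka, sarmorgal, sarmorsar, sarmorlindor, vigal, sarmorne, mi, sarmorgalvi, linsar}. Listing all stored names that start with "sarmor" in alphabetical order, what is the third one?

sarmorgalvi

DFS of the "sarmor" subtree visits, in order: "sarmorfenvi", "sarmorgal", "sarmorgalvi", "sarmorlin", "sarmorlindor", "sarmorlu", "sarmormorbel", "sarmorne", "sarmorsar", "sarmortorfen"
The 3rd is sarmorgalvi.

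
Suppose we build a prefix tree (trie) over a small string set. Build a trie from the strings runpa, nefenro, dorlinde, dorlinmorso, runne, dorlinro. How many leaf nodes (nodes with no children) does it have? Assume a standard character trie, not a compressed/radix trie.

6

Leaves are exactly the stored words that no other stored word extends.
Those words: "dorlinde", "dorlinmorso", "dorlinro", "nefenro", "runne", "runpa"
Leaf count: 6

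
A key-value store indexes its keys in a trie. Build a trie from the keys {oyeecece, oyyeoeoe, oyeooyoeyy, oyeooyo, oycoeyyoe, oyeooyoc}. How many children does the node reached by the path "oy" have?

The children of the "oy" node are the distinct next characters among strings starting with "oy".
Characters that immediately follow "oy" among the stored strings: {c, e, y}.
That node has 3 child edges.

3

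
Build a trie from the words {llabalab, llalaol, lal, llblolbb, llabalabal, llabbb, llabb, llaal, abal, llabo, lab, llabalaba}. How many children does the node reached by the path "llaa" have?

1

Follow the path "llaa" to its node, then look at its outgoing edges.
Distinct next characters after "llaa": l.
That node has 1 child edge.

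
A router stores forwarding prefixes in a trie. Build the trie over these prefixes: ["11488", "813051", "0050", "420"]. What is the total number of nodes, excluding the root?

Trie structure (* marks end of a word):
(root)
├─ 0
│  └─ 0
│     └─ 5
│        └─ 0 *
├─ 1
│  └─ 1
│     └─ 4
│        └─ 8
│           └─ 8 *
├─ 4
│  └─ 2
│     └─ 0 *
└─ 8
   └─ 1
      └─ 3
         └─ 0
            └─ 5
               └─ 1 *
Counting every labelled node above: 18.

18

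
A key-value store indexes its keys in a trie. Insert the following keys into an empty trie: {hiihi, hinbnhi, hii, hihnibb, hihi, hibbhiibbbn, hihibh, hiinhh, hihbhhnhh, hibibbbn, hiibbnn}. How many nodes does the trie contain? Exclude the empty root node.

Count nodes per top-level branch (shared prefixes stored once):
  'h'-branch (hibbhiibbbn, hibibbbn, hihbhhnhh, hihi, hihibh, hihnibb, hii, hiibbnn, hiihi, hiinhh, hinbnhi): 45 nodes
Sum: 45

45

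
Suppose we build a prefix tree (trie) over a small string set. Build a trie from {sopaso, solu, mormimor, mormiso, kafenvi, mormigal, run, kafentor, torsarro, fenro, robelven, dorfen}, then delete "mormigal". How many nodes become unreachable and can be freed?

3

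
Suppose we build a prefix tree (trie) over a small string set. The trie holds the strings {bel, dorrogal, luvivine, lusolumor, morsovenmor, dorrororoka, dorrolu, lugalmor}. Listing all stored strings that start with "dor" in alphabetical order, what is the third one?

Filter for "dor…" and sort: "dorrogal", "dorrolu", "dorrororoka"
Position 3: dorrororoka

dorrororoka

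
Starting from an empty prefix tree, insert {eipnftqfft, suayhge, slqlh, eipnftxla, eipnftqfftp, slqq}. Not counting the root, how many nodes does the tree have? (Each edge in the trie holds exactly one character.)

26

Count nodes per top-level branch (shared prefixes stored once):
  'e'-branch (eipnftqfft, eipnftqfftp, eipnftxla): 14 nodes
  's'-branch (slqlh, slqq, suayhge): 12 nodes
Sum: 26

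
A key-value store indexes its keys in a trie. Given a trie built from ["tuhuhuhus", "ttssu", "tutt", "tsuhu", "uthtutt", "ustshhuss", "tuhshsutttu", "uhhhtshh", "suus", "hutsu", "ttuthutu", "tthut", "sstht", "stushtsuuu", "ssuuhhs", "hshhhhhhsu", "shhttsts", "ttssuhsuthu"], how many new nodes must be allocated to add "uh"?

0

Every character of "uh" already lies on an existing path (it is a prefix of some stored word).
No new nodes are needed: 0.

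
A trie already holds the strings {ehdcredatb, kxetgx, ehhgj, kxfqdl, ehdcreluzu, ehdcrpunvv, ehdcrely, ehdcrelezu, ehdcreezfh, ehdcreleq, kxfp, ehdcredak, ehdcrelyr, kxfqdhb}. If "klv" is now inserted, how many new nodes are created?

2

Walking "klv" from the root, the first 1 characters ("k") follow existing edges; "l" is the first miss.
So 3 − 1 = 2 new nodes.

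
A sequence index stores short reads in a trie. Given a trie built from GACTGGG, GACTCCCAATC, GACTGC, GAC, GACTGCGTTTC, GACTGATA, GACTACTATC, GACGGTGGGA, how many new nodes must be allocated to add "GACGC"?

1

Walking "GACGC" from the root, the first 4 characters ("GACG") follow existing edges; "C" is the first miss.
So 5 − 4 = 1 new nodes.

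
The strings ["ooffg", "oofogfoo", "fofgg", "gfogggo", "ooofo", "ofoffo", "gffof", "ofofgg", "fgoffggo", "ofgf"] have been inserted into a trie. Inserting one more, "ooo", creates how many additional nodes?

0

"ooo" is already a full path in the trie; only an end-marker is added.
No new nodes are needed: 0.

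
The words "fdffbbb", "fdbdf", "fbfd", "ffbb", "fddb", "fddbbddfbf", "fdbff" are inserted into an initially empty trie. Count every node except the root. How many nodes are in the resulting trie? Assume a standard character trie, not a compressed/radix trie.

26

For each word, the new-node count is its length minus the longest prefix already in the trie:
  "fdffbbb" → 7 new (f, d, f, f, b, b, b)
  "fdbdf" → prefix "fd" already present; 3 new (b, d, f)
  "fbfd" → prefix "f" already present; 3 new (b, f, d)
  "ffbb" → prefix "f" already present; 3 new (f, b, b)
  "fddb" → prefix "fd" already present; 2 new (d, b)
  "fddbbddfbf" → prefix "fddb" already present; 6 new (b, d, d, f, b, f)
  "fdbff" → prefix "fdb" already present; 2 new (f, f)
Total nodes = 7 + 3 + 3 + 3 + 2 + 6 + 2 = 26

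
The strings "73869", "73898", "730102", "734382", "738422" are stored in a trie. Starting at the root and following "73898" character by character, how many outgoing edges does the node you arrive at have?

0

Walk "73898" from the root, arriving at one node.
No stored string extends past "73898".
That node has 0 child edges.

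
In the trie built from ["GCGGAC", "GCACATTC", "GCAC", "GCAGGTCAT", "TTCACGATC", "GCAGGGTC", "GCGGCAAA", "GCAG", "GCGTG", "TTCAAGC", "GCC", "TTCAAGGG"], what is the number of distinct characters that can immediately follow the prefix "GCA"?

The children of the "GCA" node are the distinct next characters among strings starting with "GCA".
Distinct next characters after "GCA": C, G.
That node has 2 child edges.

2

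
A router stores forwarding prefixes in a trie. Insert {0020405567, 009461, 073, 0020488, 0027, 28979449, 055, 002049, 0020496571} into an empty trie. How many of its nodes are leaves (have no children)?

A leaf is a node with no children — equivalently, the end of a word that is not a proper prefix of any other stored word.
Those words: "0020405567", "0020488", "0020496571", "0027", "009461", "055", "073", "28979449"
Leaf count: 8

8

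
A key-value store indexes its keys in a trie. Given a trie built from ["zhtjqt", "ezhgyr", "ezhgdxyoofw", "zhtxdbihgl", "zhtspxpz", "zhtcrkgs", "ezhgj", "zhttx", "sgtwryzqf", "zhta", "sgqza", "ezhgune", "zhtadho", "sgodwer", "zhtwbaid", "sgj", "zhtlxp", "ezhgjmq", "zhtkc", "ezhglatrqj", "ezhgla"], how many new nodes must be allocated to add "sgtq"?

1

The longest prefix of "sgtq" already in the trie is "sgt" (length 3).
Each of the 1 remaining characters creates one node.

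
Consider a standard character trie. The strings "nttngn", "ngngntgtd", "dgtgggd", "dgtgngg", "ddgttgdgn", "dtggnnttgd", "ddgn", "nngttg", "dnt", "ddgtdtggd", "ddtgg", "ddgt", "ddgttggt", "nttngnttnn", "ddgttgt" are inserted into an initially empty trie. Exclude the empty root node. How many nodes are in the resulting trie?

64

For each word, the new-node count is its length minus the longest prefix already in the trie:
  "nttngn" → 6 new (n, t, t, n, g, n)
  "ngngntgtd" → prefix "n" already present; 8 new (g, n, g, n, t, g, t, d)
  "dgtgggd" → 7 new (d, g, t, g, g, g, d)
  "dgtgngg" → prefix "dgtg" already present; 3 new (n, g, g)
  "ddgttgdgn" → prefix "d" already present; 8 new (d, g, t, t, g, d, g, n)
  "dtggnnttgd" → prefix "d" already present; 9 new (t, g, g, n, n, t, t, g, d)
  "ddgn" → prefix "ddg" already present; 1 new (n)
  "nngttg" → prefix "n" already present; 5 new (n, g, t, t, g)
  "dnt" → prefix "d" already present; 2 new (n, t)
  "ddgtdtggd" → prefix "ddgt" already present; 5 new (d, t, g, g, d)
  "ddtgg" → prefix "dd" already present; 3 new (t, g, g)
  "ddgt" → prefix "ddgt" already present; 0 new (none)
  "ddgttggt" → prefix "ddgttg" already present; 2 new (g, t)
  "nttngnttnn" → prefix "nttngn" already present; 4 new (t, t, n, n)
  "ddgttgt" → prefix "ddgttg" already present; 1 new (t)
Total nodes = 6 + 8 + 7 + 3 + 8 + 9 + 1 + 5 + 2 + 5 + 3 + 0 + 2 + 4 + 1 = 64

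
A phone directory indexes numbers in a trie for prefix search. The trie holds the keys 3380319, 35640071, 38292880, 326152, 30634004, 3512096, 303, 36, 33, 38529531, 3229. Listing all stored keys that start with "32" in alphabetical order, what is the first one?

3229

Filter for "32…" and sort: "3229", "326152"
The 1st is 3229.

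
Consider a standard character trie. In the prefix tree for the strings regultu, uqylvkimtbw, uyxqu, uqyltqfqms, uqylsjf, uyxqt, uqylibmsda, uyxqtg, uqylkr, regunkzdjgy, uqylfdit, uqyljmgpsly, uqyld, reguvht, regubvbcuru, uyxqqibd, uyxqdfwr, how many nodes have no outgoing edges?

A leaf is a node with no children — equivalently, the end of a word that is not a proper prefix of any other stored word.
Those words: "regubvbcuru", "regultu", "regunkzdjgy", "reguvht", "uqyld", "uqylfdit", "uqylibmsda", "uqyljmgpsly", "uqylkr", "uqylsjf", "uqyltqfqms", "uqylvkimtbw", "uyxqdfwr", "uyxqqibd", "uyxqtg", "uyxqu"
Leaf count: 16

16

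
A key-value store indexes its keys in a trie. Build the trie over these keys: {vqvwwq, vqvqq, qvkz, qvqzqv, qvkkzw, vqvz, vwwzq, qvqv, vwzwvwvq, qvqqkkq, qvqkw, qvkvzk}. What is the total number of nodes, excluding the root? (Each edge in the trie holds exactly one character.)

40

Count nodes per top-level branch (shared prefixes stored once):
  'q'-branch (qvkkzw, qvkvzk, qvkz, qvqkw, qvqqkkq, qvqv, qvqzqv): 21 nodes
  'v'-branch (vqvqq, vqvwwq, vqvz, vwwzq, vwzwvwvq): 19 nodes
Sum: 40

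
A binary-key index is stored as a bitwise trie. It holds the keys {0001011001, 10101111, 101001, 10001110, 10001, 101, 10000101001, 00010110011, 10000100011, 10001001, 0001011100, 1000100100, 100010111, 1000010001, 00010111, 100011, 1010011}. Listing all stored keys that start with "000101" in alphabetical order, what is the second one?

00010110011

DFS of the "000101" subtree visits, in order: "0001011001", "00010110011", "00010111", "0001011100"
Position 2: 00010110011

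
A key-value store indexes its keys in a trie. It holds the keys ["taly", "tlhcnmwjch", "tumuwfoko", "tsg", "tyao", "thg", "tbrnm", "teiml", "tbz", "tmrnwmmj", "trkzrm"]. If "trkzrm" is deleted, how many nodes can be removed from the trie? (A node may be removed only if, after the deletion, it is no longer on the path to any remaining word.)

5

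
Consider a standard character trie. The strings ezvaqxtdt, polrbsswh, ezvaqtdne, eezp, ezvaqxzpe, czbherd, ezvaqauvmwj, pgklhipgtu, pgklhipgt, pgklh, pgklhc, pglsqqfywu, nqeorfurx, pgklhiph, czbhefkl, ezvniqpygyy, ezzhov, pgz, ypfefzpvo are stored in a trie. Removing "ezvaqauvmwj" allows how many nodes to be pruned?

Walk "ezvaqauvmwj" from the leaf back toward the root, removing each node that no remaining word uses.
The suffix "auvmwj" (6 nodes) is used only by "ezvaqauvmwj"; the node for "ezvaq" still has the child "x", so pruning stops there.
Nodes removed: 6

6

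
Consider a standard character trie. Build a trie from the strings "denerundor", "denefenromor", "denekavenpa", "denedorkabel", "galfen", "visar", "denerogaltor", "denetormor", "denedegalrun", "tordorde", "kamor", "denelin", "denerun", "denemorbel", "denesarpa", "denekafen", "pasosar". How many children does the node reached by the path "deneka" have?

2

Follow the path "deneka" to its node, then look at its outgoing edges.
Distinct next characters after "deneka": f, v.
That node has 2 child edges.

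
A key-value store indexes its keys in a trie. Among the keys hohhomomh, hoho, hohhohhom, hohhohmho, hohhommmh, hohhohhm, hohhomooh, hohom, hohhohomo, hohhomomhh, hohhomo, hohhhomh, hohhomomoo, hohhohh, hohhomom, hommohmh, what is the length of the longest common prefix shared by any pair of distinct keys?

9

The deepest shared node is where two words last agree before diverging.
"hohhomomh" and "hohhomomhh" agree on "hohhomomh" (9 characters) before diverging; nothing deeper is shared.
Longest shared-prefix length: 9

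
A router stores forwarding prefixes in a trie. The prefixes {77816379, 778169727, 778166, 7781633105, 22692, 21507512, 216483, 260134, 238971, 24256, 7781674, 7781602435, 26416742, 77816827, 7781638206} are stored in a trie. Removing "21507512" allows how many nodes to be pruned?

6

After clearing the end-marker at "21507512", prune upward until reaching a node still needed by another word.
The suffix "507512" (6 nodes) is used only by "21507512"; the node for "21" still has the child "6", so pruning stops there.
Nodes removed: 6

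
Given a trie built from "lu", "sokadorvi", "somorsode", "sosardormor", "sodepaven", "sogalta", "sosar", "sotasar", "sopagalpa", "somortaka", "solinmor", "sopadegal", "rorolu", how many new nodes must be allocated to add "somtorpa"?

5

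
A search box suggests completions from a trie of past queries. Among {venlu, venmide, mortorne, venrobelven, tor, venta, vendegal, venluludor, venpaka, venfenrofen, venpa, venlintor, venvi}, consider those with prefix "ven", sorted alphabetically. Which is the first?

vendegal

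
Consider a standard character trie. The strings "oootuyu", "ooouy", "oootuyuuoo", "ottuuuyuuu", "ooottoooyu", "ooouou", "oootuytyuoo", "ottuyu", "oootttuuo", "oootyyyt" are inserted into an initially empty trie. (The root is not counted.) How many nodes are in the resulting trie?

For each word, the new-node count is its length minus the longest prefix already in the trie:
  "oootuyu" → 7 new (o, o, o, t, u, y, u)
  "ooouy" → prefix "ooo" already present; 2 new (u, y)
  "oootuyuuoo" → prefix "oootuyu" already present; 3 new (u, o, o)
  "ottuuuyuuu" → prefix "o" already present; 9 new (t, t, u, u, u, y, u, u, u)
  "ooottoooyu" → prefix "ooot" already present; 6 new (t, o, o, o, y, u)
  "ooouou" → prefix "ooou" already present; 2 new (o, u)
  "oootuytyuoo" → prefix "oootuy" already present; 5 new (t, y, u, o, o)
  "ottuyu" → prefix "ottu" already present; 2 new (y, u)
  "oootttuuo" → prefix "ooott" already present; 4 new (t, u, u, o)
  "oootyyyt" → prefix "ooot" already present; 4 new (y, y, y, t)
Total nodes = 7 + 2 + 3 + 9 + 6 + 2 + 5 + 2 + 4 + 4 = 44

44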